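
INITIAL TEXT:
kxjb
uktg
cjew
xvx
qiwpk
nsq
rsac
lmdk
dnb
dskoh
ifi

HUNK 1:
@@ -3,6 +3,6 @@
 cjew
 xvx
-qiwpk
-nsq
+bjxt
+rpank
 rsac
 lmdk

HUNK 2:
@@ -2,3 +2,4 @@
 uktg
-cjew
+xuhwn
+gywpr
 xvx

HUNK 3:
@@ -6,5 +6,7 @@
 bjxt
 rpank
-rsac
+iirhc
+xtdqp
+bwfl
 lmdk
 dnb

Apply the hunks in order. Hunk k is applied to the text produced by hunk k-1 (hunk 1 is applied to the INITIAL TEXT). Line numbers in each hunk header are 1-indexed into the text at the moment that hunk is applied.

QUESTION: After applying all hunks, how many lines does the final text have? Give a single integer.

Answer: 14

Derivation:
Hunk 1: at line 3 remove [qiwpk,nsq] add [bjxt,rpank] -> 11 lines: kxjb uktg cjew xvx bjxt rpank rsac lmdk dnb dskoh ifi
Hunk 2: at line 2 remove [cjew] add [xuhwn,gywpr] -> 12 lines: kxjb uktg xuhwn gywpr xvx bjxt rpank rsac lmdk dnb dskoh ifi
Hunk 3: at line 6 remove [rsac] add [iirhc,xtdqp,bwfl] -> 14 lines: kxjb uktg xuhwn gywpr xvx bjxt rpank iirhc xtdqp bwfl lmdk dnb dskoh ifi
Final line count: 14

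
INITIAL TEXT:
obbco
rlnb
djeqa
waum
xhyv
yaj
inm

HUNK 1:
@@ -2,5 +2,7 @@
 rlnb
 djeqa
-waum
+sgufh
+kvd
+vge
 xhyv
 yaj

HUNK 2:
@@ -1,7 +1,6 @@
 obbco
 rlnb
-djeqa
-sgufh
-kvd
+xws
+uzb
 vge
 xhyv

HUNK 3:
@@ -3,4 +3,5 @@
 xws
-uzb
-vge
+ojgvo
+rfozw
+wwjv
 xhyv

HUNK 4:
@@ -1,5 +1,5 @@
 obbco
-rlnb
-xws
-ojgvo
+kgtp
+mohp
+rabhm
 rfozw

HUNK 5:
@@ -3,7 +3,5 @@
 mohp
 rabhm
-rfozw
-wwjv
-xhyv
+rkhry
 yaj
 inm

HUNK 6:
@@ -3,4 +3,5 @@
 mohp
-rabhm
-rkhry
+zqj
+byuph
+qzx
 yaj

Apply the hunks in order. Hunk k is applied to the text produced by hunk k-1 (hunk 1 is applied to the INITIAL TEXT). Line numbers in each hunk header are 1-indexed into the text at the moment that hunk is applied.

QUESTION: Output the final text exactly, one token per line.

Answer: obbco
kgtp
mohp
zqj
byuph
qzx
yaj
inm

Derivation:
Hunk 1: at line 2 remove [waum] add [sgufh,kvd,vge] -> 9 lines: obbco rlnb djeqa sgufh kvd vge xhyv yaj inm
Hunk 2: at line 1 remove [djeqa,sgufh,kvd] add [xws,uzb] -> 8 lines: obbco rlnb xws uzb vge xhyv yaj inm
Hunk 3: at line 3 remove [uzb,vge] add [ojgvo,rfozw,wwjv] -> 9 lines: obbco rlnb xws ojgvo rfozw wwjv xhyv yaj inm
Hunk 4: at line 1 remove [rlnb,xws,ojgvo] add [kgtp,mohp,rabhm] -> 9 lines: obbco kgtp mohp rabhm rfozw wwjv xhyv yaj inm
Hunk 5: at line 3 remove [rfozw,wwjv,xhyv] add [rkhry] -> 7 lines: obbco kgtp mohp rabhm rkhry yaj inm
Hunk 6: at line 3 remove [rabhm,rkhry] add [zqj,byuph,qzx] -> 8 lines: obbco kgtp mohp zqj byuph qzx yaj inm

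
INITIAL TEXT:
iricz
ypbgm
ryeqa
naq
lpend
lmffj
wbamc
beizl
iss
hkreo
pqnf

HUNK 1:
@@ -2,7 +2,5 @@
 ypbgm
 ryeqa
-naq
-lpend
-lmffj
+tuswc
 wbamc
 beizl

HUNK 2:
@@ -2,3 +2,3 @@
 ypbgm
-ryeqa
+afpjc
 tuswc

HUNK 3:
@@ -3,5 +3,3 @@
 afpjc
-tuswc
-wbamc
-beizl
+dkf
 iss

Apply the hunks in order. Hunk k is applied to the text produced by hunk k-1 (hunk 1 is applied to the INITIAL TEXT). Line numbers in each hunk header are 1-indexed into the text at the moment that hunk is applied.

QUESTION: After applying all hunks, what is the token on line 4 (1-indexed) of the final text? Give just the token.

Answer: dkf

Derivation:
Hunk 1: at line 2 remove [naq,lpend,lmffj] add [tuswc] -> 9 lines: iricz ypbgm ryeqa tuswc wbamc beizl iss hkreo pqnf
Hunk 2: at line 2 remove [ryeqa] add [afpjc] -> 9 lines: iricz ypbgm afpjc tuswc wbamc beizl iss hkreo pqnf
Hunk 3: at line 3 remove [tuswc,wbamc,beizl] add [dkf] -> 7 lines: iricz ypbgm afpjc dkf iss hkreo pqnf
Final line 4: dkf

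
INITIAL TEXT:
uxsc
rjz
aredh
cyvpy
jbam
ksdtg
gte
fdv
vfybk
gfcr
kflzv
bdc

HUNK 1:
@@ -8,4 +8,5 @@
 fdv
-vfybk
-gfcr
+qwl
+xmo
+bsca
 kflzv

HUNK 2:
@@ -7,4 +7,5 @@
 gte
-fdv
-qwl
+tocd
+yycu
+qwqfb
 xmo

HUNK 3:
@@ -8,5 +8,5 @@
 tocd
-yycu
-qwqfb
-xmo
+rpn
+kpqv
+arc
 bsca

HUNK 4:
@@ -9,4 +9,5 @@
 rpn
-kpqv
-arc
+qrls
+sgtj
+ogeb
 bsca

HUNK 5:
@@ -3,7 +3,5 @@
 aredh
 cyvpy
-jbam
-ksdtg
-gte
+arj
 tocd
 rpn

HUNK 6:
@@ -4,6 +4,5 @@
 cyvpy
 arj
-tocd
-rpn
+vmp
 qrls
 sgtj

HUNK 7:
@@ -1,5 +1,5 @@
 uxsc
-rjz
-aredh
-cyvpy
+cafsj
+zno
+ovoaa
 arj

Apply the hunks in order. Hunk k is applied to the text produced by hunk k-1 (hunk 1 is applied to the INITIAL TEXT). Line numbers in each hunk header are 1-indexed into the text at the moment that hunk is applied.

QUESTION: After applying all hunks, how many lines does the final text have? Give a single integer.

Answer: 12

Derivation:
Hunk 1: at line 8 remove [vfybk,gfcr] add [qwl,xmo,bsca] -> 13 lines: uxsc rjz aredh cyvpy jbam ksdtg gte fdv qwl xmo bsca kflzv bdc
Hunk 2: at line 7 remove [fdv,qwl] add [tocd,yycu,qwqfb] -> 14 lines: uxsc rjz aredh cyvpy jbam ksdtg gte tocd yycu qwqfb xmo bsca kflzv bdc
Hunk 3: at line 8 remove [yycu,qwqfb,xmo] add [rpn,kpqv,arc] -> 14 lines: uxsc rjz aredh cyvpy jbam ksdtg gte tocd rpn kpqv arc bsca kflzv bdc
Hunk 4: at line 9 remove [kpqv,arc] add [qrls,sgtj,ogeb] -> 15 lines: uxsc rjz aredh cyvpy jbam ksdtg gte tocd rpn qrls sgtj ogeb bsca kflzv bdc
Hunk 5: at line 3 remove [jbam,ksdtg,gte] add [arj] -> 13 lines: uxsc rjz aredh cyvpy arj tocd rpn qrls sgtj ogeb bsca kflzv bdc
Hunk 6: at line 4 remove [tocd,rpn] add [vmp] -> 12 lines: uxsc rjz aredh cyvpy arj vmp qrls sgtj ogeb bsca kflzv bdc
Hunk 7: at line 1 remove [rjz,aredh,cyvpy] add [cafsj,zno,ovoaa] -> 12 lines: uxsc cafsj zno ovoaa arj vmp qrls sgtj ogeb bsca kflzv bdc
Final line count: 12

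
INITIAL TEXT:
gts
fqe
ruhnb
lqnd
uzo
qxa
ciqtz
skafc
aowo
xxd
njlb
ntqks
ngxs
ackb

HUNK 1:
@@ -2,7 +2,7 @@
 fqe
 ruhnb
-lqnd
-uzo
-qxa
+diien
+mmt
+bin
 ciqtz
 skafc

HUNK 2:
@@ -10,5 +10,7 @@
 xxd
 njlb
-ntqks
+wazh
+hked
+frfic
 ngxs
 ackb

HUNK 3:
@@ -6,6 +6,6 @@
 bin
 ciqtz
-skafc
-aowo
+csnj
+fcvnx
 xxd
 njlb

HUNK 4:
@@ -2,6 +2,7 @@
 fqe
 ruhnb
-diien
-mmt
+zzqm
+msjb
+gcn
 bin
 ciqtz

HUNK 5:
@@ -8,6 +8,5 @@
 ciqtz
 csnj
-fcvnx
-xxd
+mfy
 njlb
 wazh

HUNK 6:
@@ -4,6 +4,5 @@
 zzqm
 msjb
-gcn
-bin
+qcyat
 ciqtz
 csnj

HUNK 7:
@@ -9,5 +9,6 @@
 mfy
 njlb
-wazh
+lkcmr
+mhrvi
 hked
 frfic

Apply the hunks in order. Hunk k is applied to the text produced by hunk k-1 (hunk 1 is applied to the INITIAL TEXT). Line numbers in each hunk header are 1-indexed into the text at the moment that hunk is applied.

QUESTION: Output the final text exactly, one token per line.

Hunk 1: at line 2 remove [lqnd,uzo,qxa] add [diien,mmt,bin] -> 14 lines: gts fqe ruhnb diien mmt bin ciqtz skafc aowo xxd njlb ntqks ngxs ackb
Hunk 2: at line 10 remove [ntqks] add [wazh,hked,frfic] -> 16 lines: gts fqe ruhnb diien mmt bin ciqtz skafc aowo xxd njlb wazh hked frfic ngxs ackb
Hunk 3: at line 6 remove [skafc,aowo] add [csnj,fcvnx] -> 16 lines: gts fqe ruhnb diien mmt bin ciqtz csnj fcvnx xxd njlb wazh hked frfic ngxs ackb
Hunk 4: at line 2 remove [diien,mmt] add [zzqm,msjb,gcn] -> 17 lines: gts fqe ruhnb zzqm msjb gcn bin ciqtz csnj fcvnx xxd njlb wazh hked frfic ngxs ackb
Hunk 5: at line 8 remove [fcvnx,xxd] add [mfy] -> 16 lines: gts fqe ruhnb zzqm msjb gcn bin ciqtz csnj mfy njlb wazh hked frfic ngxs ackb
Hunk 6: at line 4 remove [gcn,bin] add [qcyat] -> 15 lines: gts fqe ruhnb zzqm msjb qcyat ciqtz csnj mfy njlb wazh hked frfic ngxs ackb
Hunk 7: at line 9 remove [wazh] add [lkcmr,mhrvi] -> 16 lines: gts fqe ruhnb zzqm msjb qcyat ciqtz csnj mfy njlb lkcmr mhrvi hked frfic ngxs ackb

Answer: gts
fqe
ruhnb
zzqm
msjb
qcyat
ciqtz
csnj
mfy
njlb
lkcmr
mhrvi
hked
frfic
ngxs
ackb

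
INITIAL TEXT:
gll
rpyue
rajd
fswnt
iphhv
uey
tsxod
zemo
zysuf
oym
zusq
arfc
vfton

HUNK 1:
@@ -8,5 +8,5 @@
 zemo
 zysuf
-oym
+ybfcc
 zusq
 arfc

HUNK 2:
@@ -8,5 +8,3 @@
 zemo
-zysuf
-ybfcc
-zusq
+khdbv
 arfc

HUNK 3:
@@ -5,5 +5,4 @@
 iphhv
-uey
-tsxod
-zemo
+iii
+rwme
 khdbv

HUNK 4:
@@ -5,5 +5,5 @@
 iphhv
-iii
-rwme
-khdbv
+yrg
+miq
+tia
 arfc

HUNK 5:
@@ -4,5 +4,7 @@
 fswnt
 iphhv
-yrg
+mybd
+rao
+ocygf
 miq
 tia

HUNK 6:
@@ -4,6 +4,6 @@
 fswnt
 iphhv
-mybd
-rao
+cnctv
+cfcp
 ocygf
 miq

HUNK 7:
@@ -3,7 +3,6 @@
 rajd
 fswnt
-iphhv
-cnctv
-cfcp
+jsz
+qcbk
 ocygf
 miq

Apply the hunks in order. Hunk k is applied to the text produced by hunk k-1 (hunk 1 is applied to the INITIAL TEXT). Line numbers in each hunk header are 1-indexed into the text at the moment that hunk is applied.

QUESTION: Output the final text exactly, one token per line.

Hunk 1: at line 8 remove [oym] add [ybfcc] -> 13 lines: gll rpyue rajd fswnt iphhv uey tsxod zemo zysuf ybfcc zusq arfc vfton
Hunk 2: at line 8 remove [zysuf,ybfcc,zusq] add [khdbv] -> 11 lines: gll rpyue rajd fswnt iphhv uey tsxod zemo khdbv arfc vfton
Hunk 3: at line 5 remove [uey,tsxod,zemo] add [iii,rwme] -> 10 lines: gll rpyue rajd fswnt iphhv iii rwme khdbv arfc vfton
Hunk 4: at line 5 remove [iii,rwme,khdbv] add [yrg,miq,tia] -> 10 lines: gll rpyue rajd fswnt iphhv yrg miq tia arfc vfton
Hunk 5: at line 4 remove [yrg] add [mybd,rao,ocygf] -> 12 lines: gll rpyue rajd fswnt iphhv mybd rao ocygf miq tia arfc vfton
Hunk 6: at line 4 remove [mybd,rao] add [cnctv,cfcp] -> 12 lines: gll rpyue rajd fswnt iphhv cnctv cfcp ocygf miq tia arfc vfton
Hunk 7: at line 3 remove [iphhv,cnctv,cfcp] add [jsz,qcbk] -> 11 lines: gll rpyue rajd fswnt jsz qcbk ocygf miq tia arfc vfton

Answer: gll
rpyue
rajd
fswnt
jsz
qcbk
ocygf
miq
tia
arfc
vfton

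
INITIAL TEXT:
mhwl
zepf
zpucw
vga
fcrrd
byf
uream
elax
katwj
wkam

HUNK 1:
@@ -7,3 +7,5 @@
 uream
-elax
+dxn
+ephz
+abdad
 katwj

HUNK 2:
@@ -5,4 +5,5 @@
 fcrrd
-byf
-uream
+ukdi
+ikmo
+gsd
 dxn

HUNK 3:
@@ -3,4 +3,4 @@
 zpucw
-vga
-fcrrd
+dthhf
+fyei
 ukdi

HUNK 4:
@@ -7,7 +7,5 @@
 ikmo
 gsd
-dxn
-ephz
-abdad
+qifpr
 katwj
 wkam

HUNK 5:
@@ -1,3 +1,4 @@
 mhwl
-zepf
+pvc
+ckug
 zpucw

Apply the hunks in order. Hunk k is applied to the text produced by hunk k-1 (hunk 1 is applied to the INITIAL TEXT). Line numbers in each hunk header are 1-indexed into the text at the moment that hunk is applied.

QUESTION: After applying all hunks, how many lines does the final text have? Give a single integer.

Answer: 12

Derivation:
Hunk 1: at line 7 remove [elax] add [dxn,ephz,abdad] -> 12 lines: mhwl zepf zpucw vga fcrrd byf uream dxn ephz abdad katwj wkam
Hunk 2: at line 5 remove [byf,uream] add [ukdi,ikmo,gsd] -> 13 lines: mhwl zepf zpucw vga fcrrd ukdi ikmo gsd dxn ephz abdad katwj wkam
Hunk 3: at line 3 remove [vga,fcrrd] add [dthhf,fyei] -> 13 lines: mhwl zepf zpucw dthhf fyei ukdi ikmo gsd dxn ephz abdad katwj wkam
Hunk 4: at line 7 remove [dxn,ephz,abdad] add [qifpr] -> 11 lines: mhwl zepf zpucw dthhf fyei ukdi ikmo gsd qifpr katwj wkam
Hunk 5: at line 1 remove [zepf] add [pvc,ckug] -> 12 lines: mhwl pvc ckug zpucw dthhf fyei ukdi ikmo gsd qifpr katwj wkam
Final line count: 12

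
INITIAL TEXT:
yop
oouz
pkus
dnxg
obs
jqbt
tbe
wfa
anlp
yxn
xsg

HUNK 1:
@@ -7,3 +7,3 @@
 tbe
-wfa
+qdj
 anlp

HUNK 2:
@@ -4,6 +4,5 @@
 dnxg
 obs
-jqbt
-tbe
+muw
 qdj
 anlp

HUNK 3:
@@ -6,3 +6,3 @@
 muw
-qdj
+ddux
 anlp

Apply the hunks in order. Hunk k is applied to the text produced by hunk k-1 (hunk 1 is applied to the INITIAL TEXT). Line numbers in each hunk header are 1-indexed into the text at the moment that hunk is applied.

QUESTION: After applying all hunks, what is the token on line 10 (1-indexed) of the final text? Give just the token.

Answer: xsg

Derivation:
Hunk 1: at line 7 remove [wfa] add [qdj] -> 11 lines: yop oouz pkus dnxg obs jqbt tbe qdj anlp yxn xsg
Hunk 2: at line 4 remove [jqbt,tbe] add [muw] -> 10 lines: yop oouz pkus dnxg obs muw qdj anlp yxn xsg
Hunk 3: at line 6 remove [qdj] add [ddux] -> 10 lines: yop oouz pkus dnxg obs muw ddux anlp yxn xsg
Final line 10: xsg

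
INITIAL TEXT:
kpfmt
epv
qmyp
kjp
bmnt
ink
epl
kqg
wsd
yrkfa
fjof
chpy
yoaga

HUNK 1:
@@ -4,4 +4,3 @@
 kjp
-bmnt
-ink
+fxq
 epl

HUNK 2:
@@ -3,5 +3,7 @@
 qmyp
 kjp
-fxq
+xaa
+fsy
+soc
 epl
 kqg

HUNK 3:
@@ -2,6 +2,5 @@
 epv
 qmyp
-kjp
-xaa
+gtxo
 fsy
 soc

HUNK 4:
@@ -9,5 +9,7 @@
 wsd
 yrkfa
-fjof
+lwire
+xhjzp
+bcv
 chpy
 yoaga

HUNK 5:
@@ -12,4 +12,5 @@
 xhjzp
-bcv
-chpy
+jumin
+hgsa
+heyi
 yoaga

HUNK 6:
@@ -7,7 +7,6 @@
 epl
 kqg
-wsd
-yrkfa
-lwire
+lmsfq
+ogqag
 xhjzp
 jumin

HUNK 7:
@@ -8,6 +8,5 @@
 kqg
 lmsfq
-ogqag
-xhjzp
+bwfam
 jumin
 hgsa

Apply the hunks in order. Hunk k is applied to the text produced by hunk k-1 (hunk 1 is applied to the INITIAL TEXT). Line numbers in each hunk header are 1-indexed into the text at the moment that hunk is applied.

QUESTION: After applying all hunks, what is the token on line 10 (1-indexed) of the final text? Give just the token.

Answer: bwfam

Derivation:
Hunk 1: at line 4 remove [bmnt,ink] add [fxq] -> 12 lines: kpfmt epv qmyp kjp fxq epl kqg wsd yrkfa fjof chpy yoaga
Hunk 2: at line 3 remove [fxq] add [xaa,fsy,soc] -> 14 lines: kpfmt epv qmyp kjp xaa fsy soc epl kqg wsd yrkfa fjof chpy yoaga
Hunk 3: at line 2 remove [kjp,xaa] add [gtxo] -> 13 lines: kpfmt epv qmyp gtxo fsy soc epl kqg wsd yrkfa fjof chpy yoaga
Hunk 4: at line 9 remove [fjof] add [lwire,xhjzp,bcv] -> 15 lines: kpfmt epv qmyp gtxo fsy soc epl kqg wsd yrkfa lwire xhjzp bcv chpy yoaga
Hunk 5: at line 12 remove [bcv,chpy] add [jumin,hgsa,heyi] -> 16 lines: kpfmt epv qmyp gtxo fsy soc epl kqg wsd yrkfa lwire xhjzp jumin hgsa heyi yoaga
Hunk 6: at line 7 remove [wsd,yrkfa,lwire] add [lmsfq,ogqag] -> 15 lines: kpfmt epv qmyp gtxo fsy soc epl kqg lmsfq ogqag xhjzp jumin hgsa heyi yoaga
Hunk 7: at line 8 remove [ogqag,xhjzp] add [bwfam] -> 14 lines: kpfmt epv qmyp gtxo fsy soc epl kqg lmsfq bwfam jumin hgsa heyi yoaga
Final line 10: bwfam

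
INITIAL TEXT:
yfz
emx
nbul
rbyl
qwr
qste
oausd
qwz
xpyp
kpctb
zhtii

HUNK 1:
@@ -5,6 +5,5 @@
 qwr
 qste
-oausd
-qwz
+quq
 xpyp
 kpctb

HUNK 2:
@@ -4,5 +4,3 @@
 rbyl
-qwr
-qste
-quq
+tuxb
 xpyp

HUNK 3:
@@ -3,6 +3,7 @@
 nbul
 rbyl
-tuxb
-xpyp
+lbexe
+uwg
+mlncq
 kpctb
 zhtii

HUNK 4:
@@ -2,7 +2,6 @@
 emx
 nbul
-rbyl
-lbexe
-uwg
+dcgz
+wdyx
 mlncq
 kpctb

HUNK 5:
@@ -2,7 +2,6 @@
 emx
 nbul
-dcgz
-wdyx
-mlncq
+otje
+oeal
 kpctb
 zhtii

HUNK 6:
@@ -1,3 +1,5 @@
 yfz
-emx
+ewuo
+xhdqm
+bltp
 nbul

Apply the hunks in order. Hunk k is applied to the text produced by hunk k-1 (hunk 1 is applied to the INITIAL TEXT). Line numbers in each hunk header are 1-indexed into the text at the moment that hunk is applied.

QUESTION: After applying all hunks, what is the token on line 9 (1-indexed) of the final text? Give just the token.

Answer: zhtii

Derivation:
Hunk 1: at line 5 remove [oausd,qwz] add [quq] -> 10 lines: yfz emx nbul rbyl qwr qste quq xpyp kpctb zhtii
Hunk 2: at line 4 remove [qwr,qste,quq] add [tuxb] -> 8 lines: yfz emx nbul rbyl tuxb xpyp kpctb zhtii
Hunk 3: at line 3 remove [tuxb,xpyp] add [lbexe,uwg,mlncq] -> 9 lines: yfz emx nbul rbyl lbexe uwg mlncq kpctb zhtii
Hunk 4: at line 2 remove [rbyl,lbexe,uwg] add [dcgz,wdyx] -> 8 lines: yfz emx nbul dcgz wdyx mlncq kpctb zhtii
Hunk 5: at line 2 remove [dcgz,wdyx,mlncq] add [otje,oeal] -> 7 lines: yfz emx nbul otje oeal kpctb zhtii
Hunk 6: at line 1 remove [emx] add [ewuo,xhdqm,bltp] -> 9 lines: yfz ewuo xhdqm bltp nbul otje oeal kpctb zhtii
Final line 9: zhtii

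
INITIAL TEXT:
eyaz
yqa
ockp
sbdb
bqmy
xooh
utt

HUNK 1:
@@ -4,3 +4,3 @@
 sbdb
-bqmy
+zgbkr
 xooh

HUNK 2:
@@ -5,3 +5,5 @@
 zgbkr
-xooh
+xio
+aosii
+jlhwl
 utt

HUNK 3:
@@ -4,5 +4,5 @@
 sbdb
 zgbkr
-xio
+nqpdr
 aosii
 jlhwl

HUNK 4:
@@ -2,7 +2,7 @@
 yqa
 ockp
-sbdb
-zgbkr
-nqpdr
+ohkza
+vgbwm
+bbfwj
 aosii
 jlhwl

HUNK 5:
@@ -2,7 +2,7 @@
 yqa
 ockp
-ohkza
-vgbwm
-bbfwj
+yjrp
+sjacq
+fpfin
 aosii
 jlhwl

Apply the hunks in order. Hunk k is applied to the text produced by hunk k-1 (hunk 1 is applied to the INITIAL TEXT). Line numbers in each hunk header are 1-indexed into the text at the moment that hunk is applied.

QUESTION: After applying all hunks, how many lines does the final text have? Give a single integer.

Hunk 1: at line 4 remove [bqmy] add [zgbkr] -> 7 lines: eyaz yqa ockp sbdb zgbkr xooh utt
Hunk 2: at line 5 remove [xooh] add [xio,aosii,jlhwl] -> 9 lines: eyaz yqa ockp sbdb zgbkr xio aosii jlhwl utt
Hunk 3: at line 4 remove [xio] add [nqpdr] -> 9 lines: eyaz yqa ockp sbdb zgbkr nqpdr aosii jlhwl utt
Hunk 4: at line 2 remove [sbdb,zgbkr,nqpdr] add [ohkza,vgbwm,bbfwj] -> 9 lines: eyaz yqa ockp ohkza vgbwm bbfwj aosii jlhwl utt
Hunk 5: at line 2 remove [ohkza,vgbwm,bbfwj] add [yjrp,sjacq,fpfin] -> 9 lines: eyaz yqa ockp yjrp sjacq fpfin aosii jlhwl utt
Final line count: 9

Answer: 9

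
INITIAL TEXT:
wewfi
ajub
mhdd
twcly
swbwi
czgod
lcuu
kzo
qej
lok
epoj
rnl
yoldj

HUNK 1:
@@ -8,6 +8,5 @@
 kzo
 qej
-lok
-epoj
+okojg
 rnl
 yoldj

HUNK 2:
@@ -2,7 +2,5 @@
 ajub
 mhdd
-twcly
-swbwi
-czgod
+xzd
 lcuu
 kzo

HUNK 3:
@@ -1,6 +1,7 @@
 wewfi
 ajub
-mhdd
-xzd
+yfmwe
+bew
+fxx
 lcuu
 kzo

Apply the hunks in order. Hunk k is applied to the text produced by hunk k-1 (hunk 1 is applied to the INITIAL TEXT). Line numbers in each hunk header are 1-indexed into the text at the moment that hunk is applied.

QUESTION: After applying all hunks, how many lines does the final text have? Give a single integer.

Hunk 1: at line 8 remove [lok,epoj] add [okojg] -> 12 lines: wewfi ajub mhdd twcly swbwi czgod lcuu kzo qej okojg rnl yoldj
Hunk 2: at line 2 remove [twcly,swbwi,czgod] add [xzd] -> 10 lines: wewfi ajub mhdd xzd lcuu kzo qej okojg rnl yoldj
Hunk 3: at line 1 remove [mhdd,xzd] add [yfmwe,bew,fxx] -> 11 lines: wewfi ajub yfmwe bew fxx lcuu kzo qej okojg rnl yoldj
Final line count: 11

Answer: 11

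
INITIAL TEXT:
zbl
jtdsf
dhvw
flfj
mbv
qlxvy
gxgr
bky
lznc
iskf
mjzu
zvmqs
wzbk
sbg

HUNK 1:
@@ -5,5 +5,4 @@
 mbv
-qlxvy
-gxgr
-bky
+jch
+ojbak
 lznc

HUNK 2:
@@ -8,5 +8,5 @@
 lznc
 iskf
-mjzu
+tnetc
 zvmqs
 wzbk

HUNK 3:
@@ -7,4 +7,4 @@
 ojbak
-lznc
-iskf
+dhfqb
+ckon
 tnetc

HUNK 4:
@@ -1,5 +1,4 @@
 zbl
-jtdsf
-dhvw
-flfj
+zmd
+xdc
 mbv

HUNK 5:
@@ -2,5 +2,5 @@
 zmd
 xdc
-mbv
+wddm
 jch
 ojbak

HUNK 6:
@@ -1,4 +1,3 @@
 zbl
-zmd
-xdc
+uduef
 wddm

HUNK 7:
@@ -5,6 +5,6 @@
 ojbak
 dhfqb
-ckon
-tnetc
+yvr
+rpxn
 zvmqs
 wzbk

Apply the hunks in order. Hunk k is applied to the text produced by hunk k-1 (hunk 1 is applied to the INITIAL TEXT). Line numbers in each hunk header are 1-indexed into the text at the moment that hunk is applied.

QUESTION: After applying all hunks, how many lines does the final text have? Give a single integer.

Hunk 1: at line 5 remove [qlxvy,gxgr,bky] add [jch,ojbak] -> 13 lines: zbl jtdsf dhvw flfj mbv jch ojbak lznc iskf mjzu zvmqs wzbk sbg
Hunk 2: at line 8 remove [mjzu] add [tnetc] -> 13 lines: zbl jtdsf dhvw flfj mbv jch ojbak lznc iskf tnetc zvmqs wzbk sbg
Hunk 3: at line 7 remove [lznc,iskf] add [dhfqb,ckon] -> 13 lines: zbl jtdsf dhvw flfj mbv jch ojbak dhfqb ckon tnetc zvmqs wzbk sbg
Hunk 4: at line 1 remove [jtdsf,dhvw,flfj] add [zmd,xdc] -> 12 lines: zbl zmd xdc mbv jch ojbak dhfqb ckon tnetc zvmqs wzbk sbg
Hunk 5: at line 2 remove [mbv] add [wddm] -> 12 lines: zbl zmd xdc wddm jch ojbak dhfqb ckon tnetc zvmqs wzbk sbg
Hunk 6: at line 1 remove [zmd,xdc] add [uduef] -> 11 lines: zbl uduef wddm jch ojbak dhfqb ckon tnetc zvmqs wzbk sbg
Hunk 7: at line 5 remove [ckon,tnetc] add [yvr,rpxn] -> 11 lines: zbl uduef wddm jch ojbak dhfqb yvr rpxn zvmqs wzbk sbg
Final line count: 11

Answer: 11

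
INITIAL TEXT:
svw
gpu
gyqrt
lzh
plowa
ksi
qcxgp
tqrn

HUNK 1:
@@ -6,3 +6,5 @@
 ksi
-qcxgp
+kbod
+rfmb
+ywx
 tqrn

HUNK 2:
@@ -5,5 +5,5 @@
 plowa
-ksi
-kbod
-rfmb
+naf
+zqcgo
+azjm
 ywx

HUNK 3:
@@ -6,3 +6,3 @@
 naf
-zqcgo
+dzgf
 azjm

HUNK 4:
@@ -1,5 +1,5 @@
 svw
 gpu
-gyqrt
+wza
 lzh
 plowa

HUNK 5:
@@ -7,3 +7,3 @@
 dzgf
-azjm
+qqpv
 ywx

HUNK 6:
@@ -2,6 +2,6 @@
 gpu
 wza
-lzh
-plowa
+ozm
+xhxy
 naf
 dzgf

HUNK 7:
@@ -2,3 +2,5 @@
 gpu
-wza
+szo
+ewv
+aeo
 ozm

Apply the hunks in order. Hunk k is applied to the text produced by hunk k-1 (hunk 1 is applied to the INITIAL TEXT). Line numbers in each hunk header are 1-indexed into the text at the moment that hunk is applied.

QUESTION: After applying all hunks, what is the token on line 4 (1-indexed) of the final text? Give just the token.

Hunk 1: at line 6 remove [qcxgp] add [kbod,rfmb,ywx] -> 10 lines: svw gpu gyqrt lzh plowa ksi kbod rfmb ywx tqrn
Hunk 2: at line 5 remove [ksi,kbod,rfmb] add [naf,zqcgo,azjm] -> 10 lines: svw gpu gyqrt lzh plowa naf zqcgo azjm ywx tqrn
Hunk 3: at line 6 remove [zqcgo] add [dzgf] -> 10 lines: svw gpu gyqrt lzh plowa naf dzgf azjm ywx tqrn
Hunk 4: at line 1 remove [gyqrt] add [wza] -> 10 lines: svw gpu wza lzh plowa naf dzgf azjm ywx tqrn
Hunk 5: at line 7 remove [azjm] add [qqpv] -> 10 lines: svw gpu wza lzh plowa naf dzgf qqpv ywx tqrn
Hunk 6: at line 2 remove [lzh,plowa] add [ozm,xhxy] -> 10 lines: svw gpu wza ozm xhxy naf dzgf qqpv ywx tqrn
Hunk 7: at line 2 remove [wza] add [szo,ewv,aeo] -> 12 lines: svw gpu szo ewv aeo ozm xhxy naf dzgf qqpv ywx tqrn
Final line 4: ewv

Answer: ewv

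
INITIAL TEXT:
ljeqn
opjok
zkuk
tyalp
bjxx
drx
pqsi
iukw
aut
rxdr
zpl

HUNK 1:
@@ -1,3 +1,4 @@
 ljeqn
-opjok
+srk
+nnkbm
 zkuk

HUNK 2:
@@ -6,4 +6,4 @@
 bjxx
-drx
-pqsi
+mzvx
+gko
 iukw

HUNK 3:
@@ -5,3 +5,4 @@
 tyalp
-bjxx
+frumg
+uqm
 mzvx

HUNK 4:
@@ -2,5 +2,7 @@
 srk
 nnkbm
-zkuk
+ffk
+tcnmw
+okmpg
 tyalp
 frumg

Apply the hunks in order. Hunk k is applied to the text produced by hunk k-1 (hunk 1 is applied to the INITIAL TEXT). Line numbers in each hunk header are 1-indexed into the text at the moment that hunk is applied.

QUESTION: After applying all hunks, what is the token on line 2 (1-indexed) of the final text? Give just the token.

Answer: srk

Derivation:
Hunk 1: at line 1 remove [opjok] add [srk,nnkbm] -> 12 lines: ljeqn srk nnkbm zkuk tyalp bjxx drx pqsi iukw aut rxdr zpl
Hunk 2: at line 6 remove [drx,pqsi] add [mzvx,gko] -> 12 lines: ljeqn srk nnkbm zkuk tyalp bjxx mzvx gko iukw aut rxdr zpl
Hunk 3: at line 5 remove [bjxx] add [frumg,uqm] -> 13 lines: ljeqn srk nnkbm zkuk tyalp frumg uqm mzvx gko iukw aut rxdr zpl
Hunk 4: at line 2 remove [zkuk] add [ffk,tcnmw,okmpg] -> 15 lines: ljeqn srk nnkbm ffk tcnmw okmpg tyalp frumg uqm mzvx gko iukw aut rxdr zpl
Final line 2: srk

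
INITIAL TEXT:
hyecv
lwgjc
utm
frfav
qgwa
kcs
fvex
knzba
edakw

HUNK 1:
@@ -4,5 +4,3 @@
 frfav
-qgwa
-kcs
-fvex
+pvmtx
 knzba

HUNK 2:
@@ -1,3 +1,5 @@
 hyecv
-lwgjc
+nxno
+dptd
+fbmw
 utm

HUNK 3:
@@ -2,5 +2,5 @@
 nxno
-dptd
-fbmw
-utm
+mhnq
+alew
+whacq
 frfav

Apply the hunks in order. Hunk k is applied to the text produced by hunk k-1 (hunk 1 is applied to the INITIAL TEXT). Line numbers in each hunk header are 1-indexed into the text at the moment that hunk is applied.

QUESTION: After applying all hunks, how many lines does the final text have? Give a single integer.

Answer: 9

Derivation:
Hunk 1: at line 4 remove [qgwa,kcs,fvex] add [pvmtx] -> 7 lines: hyecv lwgjc utm frfav pvmtx knzba edakw
Hunk 2: at line 1 remove [lwgjc] add [nxno,dptd,fbmw] -> 9 lines: hyecv nxno dptd fbmw utm frfav pvmtx knzba edakw
Hunk 3: at line 2 remove [dptd,fbmw,utm] add [mhnq,alew,whacq] -> 9 lines: hyecv nxno mhnq alew whacq frfav pvmtx knzba edakw
Final line count: 9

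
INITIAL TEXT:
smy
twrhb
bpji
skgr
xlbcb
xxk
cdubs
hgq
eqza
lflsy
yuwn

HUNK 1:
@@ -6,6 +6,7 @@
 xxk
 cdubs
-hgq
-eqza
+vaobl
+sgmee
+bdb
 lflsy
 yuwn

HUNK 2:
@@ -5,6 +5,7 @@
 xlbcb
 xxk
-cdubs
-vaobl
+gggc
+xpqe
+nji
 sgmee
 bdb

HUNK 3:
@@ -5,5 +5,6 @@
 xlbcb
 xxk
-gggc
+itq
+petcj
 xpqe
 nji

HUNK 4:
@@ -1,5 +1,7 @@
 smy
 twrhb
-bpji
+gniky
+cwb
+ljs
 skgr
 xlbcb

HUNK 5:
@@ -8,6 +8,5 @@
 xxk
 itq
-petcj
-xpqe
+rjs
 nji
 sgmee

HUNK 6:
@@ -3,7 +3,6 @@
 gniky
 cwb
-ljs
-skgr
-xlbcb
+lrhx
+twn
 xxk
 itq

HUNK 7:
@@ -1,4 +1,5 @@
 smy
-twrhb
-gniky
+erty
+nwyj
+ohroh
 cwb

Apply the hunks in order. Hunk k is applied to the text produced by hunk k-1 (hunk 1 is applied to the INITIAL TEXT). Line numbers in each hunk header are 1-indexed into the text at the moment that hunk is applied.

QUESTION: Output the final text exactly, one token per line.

Hunk 1: at line 6 remove [hgq,eqza] add [vaobl,sgmee,bdb] -> 12 lines: smy twrhb bpji skgr xlbcb xxk cdubs vaobl sgmee bdb lflsy yuwn
Hunk 2: at line 5 remove [cdubs,vaobl] add [gggc,xpqe,nji] -> 13 lines: smy twrhb bpji skgr xlbcb xxk gggc xpqe nji sgmee bdb lflsy yuwn
Hunk 3: at line 5 remove [gggc] add [itq,petcj] -> 14 lines: smy twrhb bpji skgr xlbcb xxk itq petcj xpqe nji sgmee bdb lflsy yuwn
Hunk 4: at line 1 remove [bpji] add [gniky,cwb,ljs] -> 16 lines: smy twrhb gniky cwb ljs skgr xlbcb xxk itq petcj xpqe nji sgmee bdb lflsy yuwn
Hunk 5: at line 8 remove [petcj,xpqe] add [rjs] -> 15 lines: smy twrhb gniky cwb ljs skgr xlbcb xxk itq rjs nji sgmee bdb lflsy yuwn
Hunk 6: at line 3 remove [ljs,skgr,xlbcb] add [lrhx,twn] -> 14 lines: smy twrhb gniky cwb lrhx twn xxk itq rjs nji sgmee bdb lflsy yuwn
Hunk 7: at line 1 remove [twrhb,gniky] add [erty,nwyj,ohroh] -> 15 lines: smy erty nwyj ohroh cwb lrhx twn xxk itq rjs nji sgmee bdb lflsy yuwn

Answer: smy
erty
nwyj
ohroh
cwb
lrhx
twn
xxk
itq
rjs
nji
sgmee
bdb
lflsy
yuwn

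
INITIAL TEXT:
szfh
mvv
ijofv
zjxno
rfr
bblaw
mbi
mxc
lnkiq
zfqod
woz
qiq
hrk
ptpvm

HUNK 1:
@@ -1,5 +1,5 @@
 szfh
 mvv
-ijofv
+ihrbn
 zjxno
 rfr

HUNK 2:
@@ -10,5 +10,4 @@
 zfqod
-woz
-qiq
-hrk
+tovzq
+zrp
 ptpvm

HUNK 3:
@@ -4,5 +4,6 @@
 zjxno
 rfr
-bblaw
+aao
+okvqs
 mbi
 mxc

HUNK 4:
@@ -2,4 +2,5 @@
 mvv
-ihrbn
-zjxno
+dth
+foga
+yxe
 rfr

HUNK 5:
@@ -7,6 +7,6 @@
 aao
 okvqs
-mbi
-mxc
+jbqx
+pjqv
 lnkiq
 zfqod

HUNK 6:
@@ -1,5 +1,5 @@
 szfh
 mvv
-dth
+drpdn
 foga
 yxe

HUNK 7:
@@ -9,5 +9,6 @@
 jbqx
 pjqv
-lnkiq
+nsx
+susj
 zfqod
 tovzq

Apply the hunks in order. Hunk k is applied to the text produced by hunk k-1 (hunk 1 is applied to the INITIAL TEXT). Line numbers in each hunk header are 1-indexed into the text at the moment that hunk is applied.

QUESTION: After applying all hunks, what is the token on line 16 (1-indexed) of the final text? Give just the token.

Answer: ptpvm

Derivation:
Hunk 1: at line 1 remove [ijofv] add [ihrbn] -> 14 lines: szfh mvv ihrbn zjxno rfr bblaw mbi mxc lnkiq zfqod woz qiq hrk ptpvm
Hunk 2: at line 10 remove [woz,qiq,hrk] add [tovzq,zrp] -> 13 lines: szfh mvv ihrbn zjxno rfr bblaw mbi mxc lnkiq zfqod tovzq zrp ptpvm
Hunk 3: at line 4 remove [bblaw] add [aao,okvqs] -> 14 lines: szfh mvv ihrbn zjxno rfr aao okvqs mbi mxc lnkiq zfqod tovzq zrp ptpvm
Hunk 4: at line 2 remove [ihrbn,zjxno] add [dth,foga,yxe] -> 15 lines: szfh mvv dth foga yxe rfr aao okvqs mbi mxc lnkiq zfqod tovzq zrp ptpvm
Hunk 5: at line 7 remove [mbi,mxc] add [jbqx,pjqv] -> 15 lines: szfh mvv dth foga yxe rfr aao okvqs jbqx pjqv lnkiq zfqod tovzq zrp ptpvm
Hunk 6: at line 1 remove [dth] add [drpdn] -> 15 lines: szfh mvv drpdn foga yxe rfr aao okvqs jbqx pjqv lnkiq zfqod tovzq zrp ptpvm
Hunk 7: at line 9 remove [lnkiq] add [nsx,susj] -> 16 lines: szfh mvv drpdn foga yxe rfr aao okvqs jbqx pjqv nsx susj zfqod tovzq zrp ptpvm
Final line 16: ptpvm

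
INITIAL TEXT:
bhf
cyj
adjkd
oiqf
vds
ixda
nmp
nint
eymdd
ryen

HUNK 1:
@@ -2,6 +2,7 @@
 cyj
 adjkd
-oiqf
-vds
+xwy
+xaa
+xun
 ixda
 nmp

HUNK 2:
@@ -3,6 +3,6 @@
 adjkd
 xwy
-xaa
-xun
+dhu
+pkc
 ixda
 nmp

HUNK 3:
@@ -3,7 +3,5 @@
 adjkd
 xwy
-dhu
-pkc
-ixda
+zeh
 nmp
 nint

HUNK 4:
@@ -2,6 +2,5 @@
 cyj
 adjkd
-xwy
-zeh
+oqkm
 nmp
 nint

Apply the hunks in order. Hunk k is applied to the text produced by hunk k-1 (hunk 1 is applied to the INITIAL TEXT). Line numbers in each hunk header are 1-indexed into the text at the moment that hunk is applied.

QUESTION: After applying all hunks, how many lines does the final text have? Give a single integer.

Answer: 8

Derivation:
Hunk 1: at line 2 remove [oiqf,vds] add [xwy,xaa,xun] -> 11 lines: bhf cyj adjkd xwy xaa xun ixda nmp nint eymdd ryen
Hunk 2: at line 3 remove [xaa,xun] add [dhu,pkc] -> 11 lines: bhf cyj adjkd xwy dhu pkc ixda nmp nint eymdd ryen
Hunk 3: at line 3 remove [dhu,pkc,ixda] add [zeh] -> 9 lines: bhf cyj adjkd xwy zeh nmp nint eymdd ryen
Hunk 4: at line 2 remove [xwy,zeh] add [oqkm] -> 8 lines: bhf cyj adjkd oqkm nmp nint eymdd ryen
Final line count: 8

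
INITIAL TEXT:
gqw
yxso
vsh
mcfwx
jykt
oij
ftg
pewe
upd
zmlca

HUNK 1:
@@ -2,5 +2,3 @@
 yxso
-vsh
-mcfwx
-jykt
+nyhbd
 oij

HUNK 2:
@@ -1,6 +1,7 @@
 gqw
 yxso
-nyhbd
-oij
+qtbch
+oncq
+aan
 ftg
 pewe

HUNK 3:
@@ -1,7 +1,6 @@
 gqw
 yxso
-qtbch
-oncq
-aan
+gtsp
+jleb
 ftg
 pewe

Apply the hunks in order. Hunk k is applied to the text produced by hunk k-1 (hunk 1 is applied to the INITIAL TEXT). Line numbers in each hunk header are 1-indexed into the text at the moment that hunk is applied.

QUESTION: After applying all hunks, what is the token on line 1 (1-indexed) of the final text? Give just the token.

Answer: gqw

Derivation:
Hunk 1: at line 2 remove [vsh,mcfwx,jykt] add [nyhbd] -> 8 lines: gqw yxso nyhbd oij ftg pewe upd zmlca
Hunk 2: at line 1 remove [nyhbd,oij] add [qtbch,oncq,aan] -> 9 lines: gqw yxso qtbch oncq aan ftg pewe upd zmlca
Hunk 3: at line 1 remove [qtbch,oncq,aan] add [gtsp,jleb] -> 8 lines: gqw yxso gtsp jleb ftg pewe upd zmlca
Final line 1: gqw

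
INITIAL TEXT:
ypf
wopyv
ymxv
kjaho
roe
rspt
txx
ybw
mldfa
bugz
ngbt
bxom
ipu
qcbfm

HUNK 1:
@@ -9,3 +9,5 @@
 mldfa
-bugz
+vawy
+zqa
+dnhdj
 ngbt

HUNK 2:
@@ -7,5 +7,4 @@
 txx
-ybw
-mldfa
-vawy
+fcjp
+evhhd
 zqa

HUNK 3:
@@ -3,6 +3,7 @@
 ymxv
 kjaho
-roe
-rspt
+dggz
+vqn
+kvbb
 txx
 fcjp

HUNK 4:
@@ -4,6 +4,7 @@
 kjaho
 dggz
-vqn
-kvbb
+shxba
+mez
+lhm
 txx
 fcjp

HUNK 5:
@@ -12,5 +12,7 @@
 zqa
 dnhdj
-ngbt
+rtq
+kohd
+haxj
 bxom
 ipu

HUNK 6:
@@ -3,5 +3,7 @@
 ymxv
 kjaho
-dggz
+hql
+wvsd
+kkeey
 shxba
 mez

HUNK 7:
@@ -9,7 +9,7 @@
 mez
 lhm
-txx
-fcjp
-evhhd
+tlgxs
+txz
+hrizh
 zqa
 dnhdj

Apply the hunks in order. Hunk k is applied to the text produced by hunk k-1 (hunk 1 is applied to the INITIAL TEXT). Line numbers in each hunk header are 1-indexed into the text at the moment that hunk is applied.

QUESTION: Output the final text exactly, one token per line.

Hunk 1: at line 9 remove [bugz] add [vawy,zqa,dnhdj] -> 16 lines: ypf wopyv ymxv kjaho roe rspt txx ybw mldfa vawy zqa dnhdj ngbt bxom ipu qcbfm
Hunk 2: at line 7 remove [ybw,mldfa,vawy] add [fcjp,evhhd] -> 15 lines: ypf wopyv ymxv kjaho roe rspt txx fcjp evhhd zqa dnhdj ngbt bxom ipu qcbfm
Hunk 3: at line 3 remove [roe,rspt] add [dggz,vqn,kvbb] -> 16 lines: ypf wopyv ymxv kjaho dggz vqn kvbb txx fcjp evhhd zqa dnhdj ngbt bxom ipu qcbfm
Hunk 4: at line 4 remove [vqn,kvbb] add [shxba,mez,lhm] -> 17 lines: ypf wopyv ymxv kjaho dggz shxba mez lhm txx fcjp evhhd zqa dnhdj ngbt bxom ipu qcbfm
Hunk 5: at line 12 remove [ngbt] add [rtq,kohd,haxj] -> 19 lines: ypf wopyv ymxv kjaho dggz shxba mez lhm txx fcjp evhhd zqa dnhdj rtq kohd haxj bxom ipu qcbfm
Hunk 6: at line 3 remove [dggz] add [hql,wvsd,kkeey] -> 21 lines: ypf wopyv ymxv kjaho hql wvsd kkeey shxba mez lhm txx fcjp evhhd zqa dnhdj rtq kohd haxj bxom ipu qcbfm
Hunk 7: at line 9 remove [txx,fcjp,evhhd] add [tlgxs,txz,hrizh] -> 21 lines: ypf wopyv ymxv kjaho hql wvsd kkeey shxba mez lhm tlgxs txz hrizh zqa dnhdj rtq kohd haxj bxom ipu qcbfm

Answer: ypf
wopyv
ymxv
kjaho
hql
wvsd
kkeey
shxba
mez
lhm
tlgxs
txz
hrizh
zqa
dnhdj
rtq
kohd
haxj
bxom
ipu
qcbfm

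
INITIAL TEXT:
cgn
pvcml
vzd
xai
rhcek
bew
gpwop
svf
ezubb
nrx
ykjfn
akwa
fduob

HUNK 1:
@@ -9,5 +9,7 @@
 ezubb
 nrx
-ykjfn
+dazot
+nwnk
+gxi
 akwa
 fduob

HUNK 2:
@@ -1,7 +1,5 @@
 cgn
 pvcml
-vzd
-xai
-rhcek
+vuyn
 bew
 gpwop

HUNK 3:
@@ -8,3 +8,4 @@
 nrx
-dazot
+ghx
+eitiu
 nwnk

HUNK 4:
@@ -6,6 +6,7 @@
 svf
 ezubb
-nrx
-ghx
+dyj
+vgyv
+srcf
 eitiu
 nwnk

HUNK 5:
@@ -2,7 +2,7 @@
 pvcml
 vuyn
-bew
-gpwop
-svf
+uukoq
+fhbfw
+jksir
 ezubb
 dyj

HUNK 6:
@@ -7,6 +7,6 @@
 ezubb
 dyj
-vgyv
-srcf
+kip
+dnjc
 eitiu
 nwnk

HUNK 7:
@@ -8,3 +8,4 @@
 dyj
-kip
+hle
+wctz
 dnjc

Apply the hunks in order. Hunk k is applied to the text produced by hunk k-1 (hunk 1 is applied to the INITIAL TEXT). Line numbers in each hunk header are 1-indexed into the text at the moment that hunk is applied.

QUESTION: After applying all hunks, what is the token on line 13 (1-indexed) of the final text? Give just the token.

Hunk 1: at line 9 remove [ykjfn] add [dazot,nwnk,gxi] -> 15 lines: cgn pvcml vzd xai rhcek bew gpwop svf ezubb nrx dazot nwnk gxi akwa fduob
Hunk 2: at line 1 remove [vzd,xai,rhcek] add [vuyn] -> 13 lines: cgn pvcml vuyn bew gpwop svf ezubb nrx dazot nwnk gxi akwa fduob
Hunk 3: at line 8 remove [dazot] add [ghx,eitiu] -> 14 lines: cgn pvcml vuyn bew gpwop svf ezubb nrx ghx eitiu nwnk gxi akwa fduob
Hunk 4: at line 6 remove [nrx,ghx] add [dyj,vgyv,srcf] -> 15 lines: cgn pvcml vuyn bew gpwop svf ezubb dyj vgyv srcf eitiu nwnk gxi akwa fduob
Hunk 5: at line 2 remove [bew,gpwop,svf] add [uukoq,fhbfw,jksir] -> 15 lines: cgn pvcml vuyn uukoq fhbfw jksir ezubb dyj vgyv srcf eitiu nwnk gxi akwa fduob
Hunk 6: at line 7 remove [vgyv,srcf] add [kip,dnjc] -> 15 lines: cgn pvcml vuyn uukoq fhbfw jksir ezubb dyj kip dnjc eitiu nwnk gxi akwa fduob
Hunk 7: at line 8 remove [kip] add [hle,wctz] -> 16 lines: cgn pvcml vuyn uukoq fhbfw jksir ezubb dyj hle wctz dnjc eitiu nwnk gxi akwa fduob
Final line 13: nwnk

Answer: nwnk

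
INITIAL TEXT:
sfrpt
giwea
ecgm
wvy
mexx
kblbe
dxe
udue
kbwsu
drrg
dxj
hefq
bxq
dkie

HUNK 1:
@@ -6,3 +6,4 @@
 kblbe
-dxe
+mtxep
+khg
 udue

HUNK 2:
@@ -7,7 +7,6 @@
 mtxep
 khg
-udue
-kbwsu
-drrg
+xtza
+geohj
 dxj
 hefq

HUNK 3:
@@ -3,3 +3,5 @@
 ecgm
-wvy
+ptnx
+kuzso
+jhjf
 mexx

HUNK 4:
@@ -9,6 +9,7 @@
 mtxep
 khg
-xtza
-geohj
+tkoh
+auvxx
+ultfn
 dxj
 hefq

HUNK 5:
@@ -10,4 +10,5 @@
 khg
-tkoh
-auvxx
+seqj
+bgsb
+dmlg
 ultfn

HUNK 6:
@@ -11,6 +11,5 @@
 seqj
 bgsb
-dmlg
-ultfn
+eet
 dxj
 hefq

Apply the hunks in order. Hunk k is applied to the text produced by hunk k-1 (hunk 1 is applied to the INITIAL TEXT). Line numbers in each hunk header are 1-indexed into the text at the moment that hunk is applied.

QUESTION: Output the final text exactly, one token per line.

Answer: sfrpt
giwea
ecgm
ptnx
kuzso
jhjf
mexx
kblbe
mtxep
khg
seqj
bgsb
eet
dxj
hefq
bxq
dkie

Derivation:
Hunk 1: at line 6 remove [dxe] add [mtxep,khg] -> 15 lines: sfrpt giwea ecgm wvy mexx kblbe mtxep khg udue kbwsu drrg dxj hefq bxq dkie
Hunk 2: at line 7 remove [udue,kbwsu,drrg] add [xtza,geohj] -> 14 lines: sfrpt giwea ecgm wvy mexx kblbe mtxep khg xtza geohj dxj hefq bxq dkie
Hunk 3: at line 3 remove [wvy] add [ptnx,kuzso,jhjf] -> 16 lines: sfrpt giwea ecgm ptnx kuzso jhjf mexx kblbe mtxep khg xtza geohj dxj hefq bxq dkie
Hunk 4: at line 9 remove [xtza,geohj] add [tkoh,auvxx,ultfn] -> 17 lines: sfrpt giwea ecgm ptnx kuzso jhjf mexx kblbe mtxep khg tkoh auvxx ultfn dxj hefq bxq dkie
Hunk 5: at line 10 remove [tkoh,auvxx] add [seqj,bgsb,dmlg] -> 18 lines: sfrpt giwea ecgm ptnx kuzso jhjf mexx kblbe mtxep khg seqj bgsb dmlg ultfn dxj hefq bxq dkie
Hunk 6: at line 11 remove [dmlg,ultfn] add [eet] -> 17 lines: sfrpt giwea ecgm ptnx kuzso jhjf mexx kblbe mtxep khg seqj bgsb eet dxj hefq bxq dkie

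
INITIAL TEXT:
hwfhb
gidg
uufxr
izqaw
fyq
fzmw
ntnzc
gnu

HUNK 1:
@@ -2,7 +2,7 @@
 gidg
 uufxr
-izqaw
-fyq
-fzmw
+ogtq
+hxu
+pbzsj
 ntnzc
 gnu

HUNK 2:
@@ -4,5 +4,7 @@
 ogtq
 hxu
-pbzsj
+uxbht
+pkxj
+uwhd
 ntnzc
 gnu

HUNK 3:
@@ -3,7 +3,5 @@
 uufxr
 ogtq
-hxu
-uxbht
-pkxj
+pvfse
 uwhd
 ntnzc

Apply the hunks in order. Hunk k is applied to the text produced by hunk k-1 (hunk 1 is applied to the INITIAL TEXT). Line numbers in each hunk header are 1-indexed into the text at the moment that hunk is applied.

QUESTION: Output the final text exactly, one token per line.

Hunk 1: at line 2 remove [izqaw,fyq,fzmw] add [ogtq,hxu,pbzsj] -> 8 lines: hwfhb gidg uufxr ogtq hxu pbzsj ntnzc gnu
Hunk 2: at line 4 remove [pbzsj] add [uxbht,pkxj,uwhd] -> 10 lines: hwfhb gidg uufxr ogtq hxu uxbht pkxj uwhd ntnzc gnu
Hunk 3: at line 3 remove [hxu,uxbht,pkxj] add [pvfse] -> 8 lines: hwfhb gidg uufxr ogtq pvfse uwhd ntnzc gnu

Answer: hwfhb
gidg
uufxr
ogtq
pvfse
uwhd
ntnzc
gnu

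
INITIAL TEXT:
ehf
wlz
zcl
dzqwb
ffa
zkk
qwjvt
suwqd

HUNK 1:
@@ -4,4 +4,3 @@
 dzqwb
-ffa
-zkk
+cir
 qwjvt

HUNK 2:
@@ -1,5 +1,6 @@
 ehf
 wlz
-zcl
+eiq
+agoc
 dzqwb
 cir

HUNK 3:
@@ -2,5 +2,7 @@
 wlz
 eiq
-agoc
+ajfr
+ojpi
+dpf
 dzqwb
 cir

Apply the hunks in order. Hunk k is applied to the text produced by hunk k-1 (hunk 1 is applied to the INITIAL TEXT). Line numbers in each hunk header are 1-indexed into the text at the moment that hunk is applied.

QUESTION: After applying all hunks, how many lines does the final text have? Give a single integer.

Hunk 1: at line 4 remove [ffa,zkk] add [cir] -> 7 lines: ehf wlz zcl dzqwb cir qwjvt suwqd
Hunk 2: at line 1 remove [zcl] add [eiq,agoc] -> 8 lines: ehf wlz eiq agoc dzqwb cir qwjvt suwqd
Hunk 3: at line 2 remove [agoc] add [ajfr,ojpi,dpf] -> 10 lines: ehf wlz eiq ajfr ojpi dpf dzqwb cir qwjvt suwqd
Final line count: 10

Answer: 10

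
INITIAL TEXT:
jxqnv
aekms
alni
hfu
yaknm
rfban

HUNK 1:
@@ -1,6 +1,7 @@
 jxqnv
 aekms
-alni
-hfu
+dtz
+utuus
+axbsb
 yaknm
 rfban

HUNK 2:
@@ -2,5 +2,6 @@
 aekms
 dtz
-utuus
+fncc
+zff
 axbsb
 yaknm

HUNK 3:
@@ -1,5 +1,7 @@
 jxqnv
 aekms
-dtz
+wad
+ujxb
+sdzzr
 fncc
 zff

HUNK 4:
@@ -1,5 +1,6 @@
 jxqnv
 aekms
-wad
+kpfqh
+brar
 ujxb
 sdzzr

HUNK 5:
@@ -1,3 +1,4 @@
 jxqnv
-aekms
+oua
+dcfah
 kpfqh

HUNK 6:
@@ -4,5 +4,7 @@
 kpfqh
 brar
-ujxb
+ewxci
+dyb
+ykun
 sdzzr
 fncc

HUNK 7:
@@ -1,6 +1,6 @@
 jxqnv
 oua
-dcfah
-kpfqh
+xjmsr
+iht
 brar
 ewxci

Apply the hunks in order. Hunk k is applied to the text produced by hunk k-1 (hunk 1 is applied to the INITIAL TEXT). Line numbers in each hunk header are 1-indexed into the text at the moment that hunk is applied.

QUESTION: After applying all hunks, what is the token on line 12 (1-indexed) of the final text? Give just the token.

Answer: axbsb

Derivation:
Hunk 1: at line 1 remove [alni,hfu] add [dtz,utuus,axbsb] -> 7 lines: jxqnv aekms dtz utuus axbsb yaknm rfban
Hunk 2: at line 2 remove [utuus] add [fncc,zff] -> 8 lines: jxqnv aekms dtz fncc zff axbsb yaknm rfban
Hunk 3: at line 1 remove [dtz] add [wad,ujxb,sdzzr] -> 10 lines: jxqnv aekms wad ujxb sdzzr fncc zff axbsb yaknm rfban
Hunk 4: at line 1 remove [wad] add [kpfqh,brar] -> 11 lines: jxqnv aekms kpfqh brar ujxb sdzzr fncc zff axbsb yaknm rfban
Hunk 5: at line 1 remove [aekms] add [oua,dcfah] -> 12 lines: jxqnv oua dcfah kpfqh brar ujxb sdzzr fncc zff axbsb yaknm rfban
Hunk 6: at line 4 remove [ujxb] add [ewxci,dyb,ykun] -> 14 lines: jxqnv oua dcfah kpfqh brar ewxci dyb ykun sdzzr fncc zff axbsb yaknm rfban
Hunk 7: at line 1 remove [dcfah,kpfqh] add [xjmsr,iht] -> 14 lines: jxqnv oua xjmsr iht brar ewxci dyb ykun sdzzr fncc zff axbsb yaknm rfban
Final line 12: axbsb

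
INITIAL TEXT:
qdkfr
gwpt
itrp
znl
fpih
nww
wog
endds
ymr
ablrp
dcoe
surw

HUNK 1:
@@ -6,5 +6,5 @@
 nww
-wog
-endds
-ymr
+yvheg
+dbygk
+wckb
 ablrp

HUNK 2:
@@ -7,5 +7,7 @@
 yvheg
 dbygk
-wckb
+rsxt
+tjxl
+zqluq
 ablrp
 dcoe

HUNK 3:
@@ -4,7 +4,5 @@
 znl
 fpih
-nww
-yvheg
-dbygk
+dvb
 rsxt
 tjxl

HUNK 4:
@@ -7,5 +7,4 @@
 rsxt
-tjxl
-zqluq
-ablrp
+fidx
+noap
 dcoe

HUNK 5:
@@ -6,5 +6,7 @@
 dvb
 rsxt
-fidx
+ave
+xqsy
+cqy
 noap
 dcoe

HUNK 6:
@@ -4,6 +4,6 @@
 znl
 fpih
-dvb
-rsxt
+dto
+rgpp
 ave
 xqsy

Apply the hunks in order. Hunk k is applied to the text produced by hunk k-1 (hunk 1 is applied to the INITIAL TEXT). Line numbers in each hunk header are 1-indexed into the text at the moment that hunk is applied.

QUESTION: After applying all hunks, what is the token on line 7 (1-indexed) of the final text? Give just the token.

Hunk 1: at line 6 remove [wog,endds,ymr] add [yvheg,dbygk,wckb] -> 12 lines: qdkfr gwpt itrp znl fpih nww yvheg dbygk wckb ablrp dcoe surw
Hunk 2: at line 7 remove [wckb] add [rsxt,tjxl,zqluq] -> 14 lines: qdkfr gwpt itrp znl fpih nww yvheg dbygk rsxt tjxl zqluq ablrp dcoe surw
Hunk 3: at line 4 remove [nww,yvheg,dbygk] add [dvb] -> 12 lines: qdkfr gwpt itrp znl fpih dvb rsxt tjxl zqluq ablrp dcoe surw
Hunk 4: at line 7 remove [tjxl,zqluq,ablrp] add [fidx,noap] -> 11 lines: qdkfr gwpt itrp znl fpih dvb rsxt fidx noap dcoe surw
Hunk 5: at line 6 remove [fidx] add [ave,xqsy,cqy] -> 13 lines: qdkfr gwpt itrp znl fpih dvb rsxt ave xqsy cqy noap dcoe surw
Hunk 6: at line 4 remove [dvb,rsxt] add [dto,rgpp] -> 13 lines: qdkfr gwpt itrp znl fpih dto rgpp ave xqsy cqy noap dcoe surw
Final line 7: rgpp

Answer: rgpp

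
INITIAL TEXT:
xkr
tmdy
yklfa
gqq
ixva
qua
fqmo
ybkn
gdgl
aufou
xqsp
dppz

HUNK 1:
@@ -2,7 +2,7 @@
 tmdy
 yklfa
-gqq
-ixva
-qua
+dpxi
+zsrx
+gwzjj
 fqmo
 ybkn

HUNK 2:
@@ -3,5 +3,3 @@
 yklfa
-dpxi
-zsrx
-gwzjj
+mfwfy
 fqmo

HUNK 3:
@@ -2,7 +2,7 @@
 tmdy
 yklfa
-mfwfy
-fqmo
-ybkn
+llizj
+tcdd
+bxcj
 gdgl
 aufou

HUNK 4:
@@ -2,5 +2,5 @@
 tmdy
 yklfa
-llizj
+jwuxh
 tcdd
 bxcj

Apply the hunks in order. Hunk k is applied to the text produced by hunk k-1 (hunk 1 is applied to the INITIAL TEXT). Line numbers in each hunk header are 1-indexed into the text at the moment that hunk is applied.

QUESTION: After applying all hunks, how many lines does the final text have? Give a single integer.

Hunk 1: at line 2 remove [gqq,ixva,qua] add [dpxi,zsrx,gwzjj] -> 12 lines: xkr tmdy yklfa dpxi zsrx gwzjj fqmo ybkn gdgl aufou xqsp dppz
Hunk 2: at line 3 remove [dpxi,zsrx,gwzjj] add [mfwfy] -> 10 lines: xkr tmdy yklfa mfwfy fqmo ybkn gdgl aufou xqsp dppz
Hunk 3: at line 2 remove [mfwfy,fqmo,ybkn] add [llizj,tcdd,bxcj] -> 10 lines: xkr tmdy yklfa llizj tcdd bxcj gdgl aufou xqsp dppz
Hunk 4: at line 2 remove [llizj] add [jwuxh] -> 10 lines: xkr tmdy yklfa jwuxh tcdd bxcj gdgl aufou xqsp dppz
Final line count: 10

Answer: 10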